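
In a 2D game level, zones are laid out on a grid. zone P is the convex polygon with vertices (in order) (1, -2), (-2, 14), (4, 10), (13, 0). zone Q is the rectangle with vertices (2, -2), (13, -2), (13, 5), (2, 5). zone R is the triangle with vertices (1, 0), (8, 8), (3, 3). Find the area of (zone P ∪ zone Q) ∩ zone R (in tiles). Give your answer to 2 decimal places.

2.41

The region (zone P ∪ zone Q) ∩ zone R is the polygon with vertices (6.915,6.761), (1,0), (3,3), (6.842,6.842).
By the shoelace formula its area is 2.41.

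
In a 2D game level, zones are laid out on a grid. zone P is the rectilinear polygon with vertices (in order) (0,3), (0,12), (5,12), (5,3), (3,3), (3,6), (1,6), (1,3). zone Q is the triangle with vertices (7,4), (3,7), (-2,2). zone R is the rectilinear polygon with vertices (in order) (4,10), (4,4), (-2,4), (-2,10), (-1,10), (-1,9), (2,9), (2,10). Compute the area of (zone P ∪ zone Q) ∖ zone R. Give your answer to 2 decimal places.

|zone P ∪ zone Q| = 48.6667.
|(zone P ∪ zone Q) ∩ zone R| = 21.5.
|(zone P ∪ zone Q) ∖ zone R| = 48.6667 − 21.5 = 27.17.

27.17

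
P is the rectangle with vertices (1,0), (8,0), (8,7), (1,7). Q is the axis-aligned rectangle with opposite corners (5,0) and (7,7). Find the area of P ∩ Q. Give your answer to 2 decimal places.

14.00

|P∩Q|: x∈[5,7], y∈[0,7] → 2·7 = 14.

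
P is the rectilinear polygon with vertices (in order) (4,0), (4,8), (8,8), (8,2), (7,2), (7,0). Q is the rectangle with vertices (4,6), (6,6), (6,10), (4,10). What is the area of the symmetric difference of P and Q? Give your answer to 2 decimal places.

|P| = 30, |Q| = 8, |P∩Q| = 4.
|P △ Q| = |P| + |Q| − 2·|P∩Q| = 30 + 8 − 8 = 30.00.

30.00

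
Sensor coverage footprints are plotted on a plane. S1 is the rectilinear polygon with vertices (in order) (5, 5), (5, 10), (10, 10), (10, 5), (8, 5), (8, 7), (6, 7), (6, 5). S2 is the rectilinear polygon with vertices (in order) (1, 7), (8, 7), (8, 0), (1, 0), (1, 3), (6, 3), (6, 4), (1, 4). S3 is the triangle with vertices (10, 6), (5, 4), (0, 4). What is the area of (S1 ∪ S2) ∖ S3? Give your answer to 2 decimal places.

58.10

|S1 ∪ S2| = 63.
|(S1 ∪ S2) ∩ S3| = 4.9.
|(S1 ∪ S2) ∖ S3| = 63 − 4.9 = 58.10.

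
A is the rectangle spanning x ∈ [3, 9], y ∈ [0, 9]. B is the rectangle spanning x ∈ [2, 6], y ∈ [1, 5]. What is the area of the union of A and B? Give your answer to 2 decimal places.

58.00

By inclusion–exclusion:
Individual areas: |A| = 54, |B| = 16.
|A∩B|: x∈[3,6], y∈[1,5] → 3·4 = 12.
|A ∪ B| = 70 − 12 = 58.00.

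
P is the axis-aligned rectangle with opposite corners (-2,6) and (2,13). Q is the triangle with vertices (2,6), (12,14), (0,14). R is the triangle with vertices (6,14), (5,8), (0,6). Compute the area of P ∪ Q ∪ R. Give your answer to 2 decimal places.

By inclusion–exclusion:
Individual areas: |P| = 28, |Q| = 48, |R| = 14.
|P∩Q| = 6.125.
|P∩R| = 1.8667.
|Q∩R| = 12.5119.
|P∩Q∩R| = 0.5939.
|P ∪ Q ∪ R| = 90 − 20.5036 + 0.5939 = 70.09.

70.09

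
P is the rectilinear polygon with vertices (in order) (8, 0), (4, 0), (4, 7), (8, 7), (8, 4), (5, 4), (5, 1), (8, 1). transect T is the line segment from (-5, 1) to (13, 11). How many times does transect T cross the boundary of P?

2

The segment meets the boundary at (5.8,7), (4,6).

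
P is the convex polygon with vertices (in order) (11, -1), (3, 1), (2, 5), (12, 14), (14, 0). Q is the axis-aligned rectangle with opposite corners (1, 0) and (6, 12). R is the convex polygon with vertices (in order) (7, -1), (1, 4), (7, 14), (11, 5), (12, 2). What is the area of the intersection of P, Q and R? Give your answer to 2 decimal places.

The intersection is the polygon with vertices (2,5), (6,8.6), (6,0.25), (5.286,0.429), (2.579,2.684).
By the shoelace formula its area is 20.52.

20.52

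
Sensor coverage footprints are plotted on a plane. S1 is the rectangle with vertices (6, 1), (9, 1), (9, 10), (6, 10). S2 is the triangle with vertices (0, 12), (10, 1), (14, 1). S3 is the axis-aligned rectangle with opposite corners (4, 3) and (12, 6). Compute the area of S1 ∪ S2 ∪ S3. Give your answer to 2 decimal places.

54.40

By inclusion–exclusion:
Individual areas: |S1| = 27, |S2| = 22, |S3| = 24.
|S1∩S2| = 7.0714.
|S1∩S3|: x∈[6,9], y∈[3,6] → 3·3 = 9.
|S2∩S3| = 8.1818.
|S1∩S2∩S3| = 5.6513.
|S1 ∪ S2 ∪ S3| = 73 − 24.2532 + 5.6513 = 54.40.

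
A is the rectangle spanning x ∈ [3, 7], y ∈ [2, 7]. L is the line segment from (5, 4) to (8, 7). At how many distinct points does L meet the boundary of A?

1

The segment meets the boundary at (7,6).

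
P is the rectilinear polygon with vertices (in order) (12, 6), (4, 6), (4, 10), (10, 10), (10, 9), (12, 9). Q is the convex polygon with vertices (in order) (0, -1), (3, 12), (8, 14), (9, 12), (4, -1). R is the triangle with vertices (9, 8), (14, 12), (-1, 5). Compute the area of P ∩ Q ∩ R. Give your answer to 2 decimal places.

The intersection is the polygon with vertices (4,7.333), (7.906,9.156), (7.261,7.478), (4,6.5).
By the shoelace formula its area is 4.05.

4.05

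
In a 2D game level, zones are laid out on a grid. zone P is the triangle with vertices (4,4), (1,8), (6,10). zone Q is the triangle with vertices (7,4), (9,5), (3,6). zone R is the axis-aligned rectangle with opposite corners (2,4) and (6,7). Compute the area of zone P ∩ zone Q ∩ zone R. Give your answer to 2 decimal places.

The intersection is the polygon with vertices (3,6), (4.579,5.737), (4.429,5.286).
By the shoelace formula its area is 0.38.

0.38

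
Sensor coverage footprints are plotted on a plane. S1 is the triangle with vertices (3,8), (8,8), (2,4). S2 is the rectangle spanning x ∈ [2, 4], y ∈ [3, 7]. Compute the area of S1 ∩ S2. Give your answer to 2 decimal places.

The intersection is the polygon with vertices (2,4), (2.75,7), (4,7), (4,5.333).
By the shoelace formula its area is 3.54.

3.54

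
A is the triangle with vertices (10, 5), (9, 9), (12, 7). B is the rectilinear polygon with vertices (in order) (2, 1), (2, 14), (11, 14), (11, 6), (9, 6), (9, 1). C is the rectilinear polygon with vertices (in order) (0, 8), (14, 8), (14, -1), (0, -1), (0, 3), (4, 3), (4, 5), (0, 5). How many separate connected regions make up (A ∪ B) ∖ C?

2

(A ∪ B) ∖ C splits into 2 disjoint pieces (area 4, area 54).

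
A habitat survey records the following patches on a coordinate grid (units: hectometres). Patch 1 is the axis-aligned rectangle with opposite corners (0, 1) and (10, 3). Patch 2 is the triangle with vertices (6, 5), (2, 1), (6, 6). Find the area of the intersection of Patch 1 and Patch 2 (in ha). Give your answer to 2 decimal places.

The intersection is the polygon with vertices (4,3), (2,1), (3.6,3).
By the shoelace formula its area is 0.40.

0.40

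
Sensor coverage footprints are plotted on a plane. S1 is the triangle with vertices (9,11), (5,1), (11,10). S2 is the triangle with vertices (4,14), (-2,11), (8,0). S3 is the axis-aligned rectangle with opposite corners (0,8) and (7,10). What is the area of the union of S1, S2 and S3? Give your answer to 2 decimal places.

By inclusion–exclusion:
Individual areas: |S1| = 12, |S2| = 48, |S3| = 14.
|S1∩S2| = 1.2216.
|S1∩S3| = 0.
|S2∩S3| = 10.5662.
|S1∩S2∩S3| = 0.
|S1 ∪ S2 ∪ S3| = 74 − 11.7878 + 0 = 62.21.

62.21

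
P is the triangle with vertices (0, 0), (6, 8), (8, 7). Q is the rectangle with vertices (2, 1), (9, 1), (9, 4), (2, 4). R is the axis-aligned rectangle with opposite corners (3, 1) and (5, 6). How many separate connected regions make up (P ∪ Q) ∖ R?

3

(P ∪ Q) ∖ R splits into 3 disjoint pieces (area 3.9167, area 5.4375, area 12).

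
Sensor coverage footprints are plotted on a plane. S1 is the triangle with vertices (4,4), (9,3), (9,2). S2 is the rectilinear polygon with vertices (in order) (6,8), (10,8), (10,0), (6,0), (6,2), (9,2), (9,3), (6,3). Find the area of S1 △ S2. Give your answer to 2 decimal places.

29.80

|S1| = 2.5, |S2| = 29, |S1∩S2| = 0.85.
|S1 △ S2| = |S1| + |S2| − 2·|S1∩S2| = 2.5 + 29 − 1.7 = 29.80.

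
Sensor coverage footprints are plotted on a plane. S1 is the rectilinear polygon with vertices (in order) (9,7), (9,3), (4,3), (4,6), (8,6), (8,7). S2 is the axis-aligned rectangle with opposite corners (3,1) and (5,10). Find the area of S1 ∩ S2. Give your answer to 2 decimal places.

The intersection is the polygon with vertices (4,3), (4,6), (5,6), (5,3).
By the shoelace formula its area is 3.00.

3.00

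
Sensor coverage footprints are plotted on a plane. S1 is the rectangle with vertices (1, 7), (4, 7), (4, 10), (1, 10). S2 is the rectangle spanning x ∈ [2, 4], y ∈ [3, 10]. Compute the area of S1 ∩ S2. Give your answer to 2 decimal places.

6.00

|S1∩S2|: x∈[2,4], y∈[7,10] → 2·3 = 6.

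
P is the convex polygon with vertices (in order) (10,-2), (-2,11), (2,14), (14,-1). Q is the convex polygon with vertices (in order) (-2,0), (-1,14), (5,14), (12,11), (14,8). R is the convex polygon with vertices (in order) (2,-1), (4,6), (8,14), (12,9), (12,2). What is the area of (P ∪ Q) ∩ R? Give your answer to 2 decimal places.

|P ∪ Q| = 165.1227.
|(P ∪ Q) ∩ R| = 63.22.

63.22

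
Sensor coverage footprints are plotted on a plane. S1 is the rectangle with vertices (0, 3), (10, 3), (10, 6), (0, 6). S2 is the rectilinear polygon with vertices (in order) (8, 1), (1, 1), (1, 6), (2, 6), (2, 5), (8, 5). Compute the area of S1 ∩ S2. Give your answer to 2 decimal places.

15.00

The intersection is the polygon with vertices (2,6), (2,5), (8,5), (8,3), (1,3), (1,6).
By the shoelace formula its area is 15.00.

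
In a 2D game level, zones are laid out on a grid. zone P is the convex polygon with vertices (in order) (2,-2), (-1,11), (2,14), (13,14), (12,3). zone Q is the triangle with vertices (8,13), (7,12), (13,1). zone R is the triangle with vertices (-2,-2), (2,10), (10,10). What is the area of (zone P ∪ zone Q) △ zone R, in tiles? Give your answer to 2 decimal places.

|zone P ∪ zone Q| = 164.7833.
|(zone P ∪ zone Q) ∩ zone R| = 40.3182.
|(zone P ∪ zone Q) △ zone R| = 164.7833 + 48 − 80.6364 = 132.15.

132.15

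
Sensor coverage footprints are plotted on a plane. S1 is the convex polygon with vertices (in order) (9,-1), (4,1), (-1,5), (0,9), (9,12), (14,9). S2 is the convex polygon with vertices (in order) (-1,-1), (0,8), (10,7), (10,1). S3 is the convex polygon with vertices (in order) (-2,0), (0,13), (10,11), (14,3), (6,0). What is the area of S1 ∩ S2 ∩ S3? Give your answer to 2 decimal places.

The intersection is the polygon with vertices (-0.388,4.51), (0,8), (10,7), (10,1.5), (7.412,0.529), (5.875,0.25), (4,1).
By the shoelace formula its area is 60.94.

60.94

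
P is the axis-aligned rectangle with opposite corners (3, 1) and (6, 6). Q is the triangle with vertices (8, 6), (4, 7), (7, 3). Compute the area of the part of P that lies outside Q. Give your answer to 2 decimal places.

|P| = 15, |P∩Q| = 1.0417.
|P ∖ Q| = |P| − |P∩Q| = 15 − 1.0417 = 13.96.

13.96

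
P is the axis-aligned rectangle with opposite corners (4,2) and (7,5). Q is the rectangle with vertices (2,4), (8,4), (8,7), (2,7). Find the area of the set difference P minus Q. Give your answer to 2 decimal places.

|P∩Q|: x∈[4,7], y∈[4,5] → 3·1 = 3.
|P| = 9.
|P ∖ Q| = |P| − |P∩Q| = 9 − 3 = 6.00.

6.00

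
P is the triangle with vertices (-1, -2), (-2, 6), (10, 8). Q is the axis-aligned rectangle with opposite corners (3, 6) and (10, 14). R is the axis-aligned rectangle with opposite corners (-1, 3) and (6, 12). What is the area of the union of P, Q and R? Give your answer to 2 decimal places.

By inclusion–exclusion:
Individual areas: |P| = 49, |Q| = 56, |R| = 63.
|P∩Q| = 7.7167.
|P∩R| = 25.2273.
|Q∩R|: x∈[3,6], y∈[6,12] → 3·6 = 18.
|P∩Q∩R| = 3.25.
|P ∪ Q ∪ R| = 168 − 50.9439 + 3.25 = 120.31.

120.31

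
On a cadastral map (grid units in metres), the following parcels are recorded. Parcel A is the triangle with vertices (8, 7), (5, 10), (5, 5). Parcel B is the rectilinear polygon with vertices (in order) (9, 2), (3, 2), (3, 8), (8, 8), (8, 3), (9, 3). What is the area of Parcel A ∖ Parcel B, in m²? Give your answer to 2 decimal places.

|Parcel A| = 7.5, |Parcel A∩Parcel B| = 5.5.
|Parcel A ∖ Parcel B| = |Parcel A| − |Parcel A∩Parcel B| = 7.5 − 5.5 = 2.00.

2.00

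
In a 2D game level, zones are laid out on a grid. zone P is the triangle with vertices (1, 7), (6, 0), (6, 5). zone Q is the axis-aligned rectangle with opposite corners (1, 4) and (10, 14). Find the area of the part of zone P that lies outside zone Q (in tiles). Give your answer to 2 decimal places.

|zone P| = 12.5, |zone P∩zone Q| = 6.7857.
|zone P ∖ zone Q| = |zone P| − |zone P∩zone Q| = 12.5 − 6.7857 = 5.71.

5.71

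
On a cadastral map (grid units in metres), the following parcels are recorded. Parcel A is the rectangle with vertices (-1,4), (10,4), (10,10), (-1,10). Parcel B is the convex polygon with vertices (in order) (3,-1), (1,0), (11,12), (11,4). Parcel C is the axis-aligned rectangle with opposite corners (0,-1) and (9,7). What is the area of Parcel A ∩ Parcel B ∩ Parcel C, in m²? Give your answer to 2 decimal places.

The intersection is the polygon with vertices (4.333,4), (6.833,7), (9,7), (9,4).
By the shoelace formula its area is 10.25.

10.25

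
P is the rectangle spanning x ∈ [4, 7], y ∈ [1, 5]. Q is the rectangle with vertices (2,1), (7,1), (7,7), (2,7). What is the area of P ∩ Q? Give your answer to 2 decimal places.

|P∩Q|: x∈[4,7], y∈[1,5] → 3·4 = 12.

12.00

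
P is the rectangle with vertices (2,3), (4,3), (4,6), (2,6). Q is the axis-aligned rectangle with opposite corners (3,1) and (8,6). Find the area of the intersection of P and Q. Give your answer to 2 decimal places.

3.00

|P∩Q|: x∈[3,4], y∈[3,6] → 1·3 = 3.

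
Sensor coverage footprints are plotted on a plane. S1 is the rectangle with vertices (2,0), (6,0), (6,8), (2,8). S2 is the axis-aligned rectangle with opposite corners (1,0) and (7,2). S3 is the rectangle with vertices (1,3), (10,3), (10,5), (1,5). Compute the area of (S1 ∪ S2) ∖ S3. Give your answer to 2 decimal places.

28.00

|S1 ∪ S2| = 36.
|(S1 ∪ S2) ∩ S3| = 8.
|(S1 ∪ S2) ∖ S3| = 36 − 8 = 28.00.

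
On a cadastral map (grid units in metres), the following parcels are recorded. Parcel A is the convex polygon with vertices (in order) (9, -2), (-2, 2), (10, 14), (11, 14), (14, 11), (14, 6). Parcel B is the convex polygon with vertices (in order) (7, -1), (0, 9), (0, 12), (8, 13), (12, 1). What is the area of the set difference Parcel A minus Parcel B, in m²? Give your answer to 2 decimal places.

|Parcel A| = 137.5, |Parcel A∩Parcel B| = 68.0242.
|Parcel A ∖ Parcel B| = |Parcel A| − |Parcel A∩Parcel B| = 137.5 − 68.0242 = 69.48.

69.48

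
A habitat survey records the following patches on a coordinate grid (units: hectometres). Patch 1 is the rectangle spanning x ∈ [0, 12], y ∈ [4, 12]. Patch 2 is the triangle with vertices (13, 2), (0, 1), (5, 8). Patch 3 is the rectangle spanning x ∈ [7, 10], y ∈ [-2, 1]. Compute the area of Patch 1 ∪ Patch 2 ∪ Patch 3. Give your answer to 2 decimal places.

131.62

By inclusion–exclusion:
Individual areas: |Patch 1| = 96, |Patch 2| = 43, |Patch 3| = 9.
|Patch 1∩Patch 2| = 16.381.
|Patch 1∩Patch 3| = 0 (no overlap).
|Patch 2∩Patch 3| = 0.
|Patch 1∩Patch 2∩Patch 3| = 0.
|Patch 1 ∪ Patch 2 ∪ Patch 3| = 148 − 16.381 + 0 = 131.62.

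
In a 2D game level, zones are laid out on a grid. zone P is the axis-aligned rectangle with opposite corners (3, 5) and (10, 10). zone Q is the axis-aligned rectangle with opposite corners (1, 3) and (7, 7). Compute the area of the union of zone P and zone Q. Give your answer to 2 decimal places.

51.00

By inclusion–exclusion:
Individual areas: |zone P| = 35, |zone Q| = 24.
|zone P∩zone Q|: x∈[3,7], y∈[5,7] → 4·2 = 8.
|zone P ∪ zone Q| = 59 − 8 = 51.00.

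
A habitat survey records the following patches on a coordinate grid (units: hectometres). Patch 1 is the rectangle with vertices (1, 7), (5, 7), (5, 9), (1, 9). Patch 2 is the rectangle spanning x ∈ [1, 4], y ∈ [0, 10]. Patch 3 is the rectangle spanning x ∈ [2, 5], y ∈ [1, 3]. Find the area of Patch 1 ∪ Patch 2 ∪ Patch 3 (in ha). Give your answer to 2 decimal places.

By inclusion–exclusion:
Individual areas: |Patch 1| = 8, |Patch 2| = 30, |Patch 3| = 6.
|Patch 1∩Patch 2|: x∈[1,4], y∈[7,9] → 3·2 = 6.
|Patch 1∩Patch 3| = 0 (no overlap).
|Patch 2∩Patch 3|: x∈[2,4], y∈[1,3] → 2·2 = 4.
|Patch 1∩Patch 2∩Patch 3| = 0.
|Patch 1 ∪ Patch 2 ∪ Patch 3| = 44 − 10 + 0 = 34.00.

34.00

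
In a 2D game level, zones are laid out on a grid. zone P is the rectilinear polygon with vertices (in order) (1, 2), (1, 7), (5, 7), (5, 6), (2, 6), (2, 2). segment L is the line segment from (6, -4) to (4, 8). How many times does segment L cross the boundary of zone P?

2

The segment meets the boundary at (4.167,7), (4.333,6).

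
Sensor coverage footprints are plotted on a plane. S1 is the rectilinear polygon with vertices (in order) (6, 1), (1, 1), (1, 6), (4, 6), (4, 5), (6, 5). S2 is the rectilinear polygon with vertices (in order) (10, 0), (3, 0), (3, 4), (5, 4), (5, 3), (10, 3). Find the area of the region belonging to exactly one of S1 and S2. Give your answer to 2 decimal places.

|S1| = 23, |S2| = 23, |S1∩S2| = 8.
|S1 △ S2| = |S1| + |S2| − 2·|S1∩S2| = 23 + 23 − 16 = 30.00.

30.00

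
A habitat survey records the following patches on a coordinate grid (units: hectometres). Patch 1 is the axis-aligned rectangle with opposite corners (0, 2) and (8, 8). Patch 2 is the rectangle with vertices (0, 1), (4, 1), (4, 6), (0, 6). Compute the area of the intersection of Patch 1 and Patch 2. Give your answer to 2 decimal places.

16.00

|Patch 1∩Patch 2|: x∈[0,4], y∈[2,6] → 4·4 = 16.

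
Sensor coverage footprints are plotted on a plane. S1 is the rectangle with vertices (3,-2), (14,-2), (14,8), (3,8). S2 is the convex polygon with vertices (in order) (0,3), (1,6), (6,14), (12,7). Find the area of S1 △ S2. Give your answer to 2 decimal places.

123.36

|S1| = 110, |S2| = 57.5, |S1∩S2| = 22.0714.
|S1 △ S2| = |S1| + |S2| − 2·|S1∩S2| = 110 + 57.5 − 44.1429 = 123.36.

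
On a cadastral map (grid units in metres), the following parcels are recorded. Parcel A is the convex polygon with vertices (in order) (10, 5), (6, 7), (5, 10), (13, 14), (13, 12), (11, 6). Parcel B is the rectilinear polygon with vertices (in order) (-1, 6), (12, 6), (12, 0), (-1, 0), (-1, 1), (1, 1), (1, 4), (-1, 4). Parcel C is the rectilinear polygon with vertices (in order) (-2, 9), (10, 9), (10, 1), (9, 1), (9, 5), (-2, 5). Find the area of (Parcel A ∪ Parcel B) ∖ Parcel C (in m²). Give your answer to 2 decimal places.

|Parcel A ∪ Parcel B| = 110.5.
|(Parcel A ∪ Parcel B) ∩ Parcel C| = 26.6667.
|(Parcel A ∪ Parcel B) ∖ Parcel C| = 110.5 − 26.6667 = 83.83.

83.83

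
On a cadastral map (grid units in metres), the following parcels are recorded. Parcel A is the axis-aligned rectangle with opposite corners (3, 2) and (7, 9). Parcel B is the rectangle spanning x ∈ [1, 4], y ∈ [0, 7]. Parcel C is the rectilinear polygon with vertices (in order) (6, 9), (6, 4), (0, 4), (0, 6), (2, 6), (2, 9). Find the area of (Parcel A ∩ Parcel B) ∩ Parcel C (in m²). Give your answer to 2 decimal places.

The region (Parcel A ∩ Parcel B) ∩ Parcel C is the polygon with vertices (3,7), (4,7), (4,4), (3,4).
By the shoelace formula its area is 3.00.

3.00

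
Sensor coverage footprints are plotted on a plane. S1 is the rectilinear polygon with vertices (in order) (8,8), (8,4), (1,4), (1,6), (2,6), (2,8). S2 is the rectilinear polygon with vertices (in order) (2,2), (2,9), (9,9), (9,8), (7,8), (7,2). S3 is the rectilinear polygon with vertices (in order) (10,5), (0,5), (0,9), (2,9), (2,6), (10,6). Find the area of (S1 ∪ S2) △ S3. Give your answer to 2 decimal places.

45.00

|S1 ∪ S2| = 43.
|(S1 ∪ S2) ∩ S3| = 7.
|(S1 ∪ S2) △ S3| = 43 + 16 − 14 = 45.00.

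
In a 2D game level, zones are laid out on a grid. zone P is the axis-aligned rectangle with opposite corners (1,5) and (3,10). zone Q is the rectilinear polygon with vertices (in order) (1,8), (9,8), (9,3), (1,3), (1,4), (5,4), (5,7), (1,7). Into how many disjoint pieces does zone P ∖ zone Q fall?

2

zone P ∖ zone Q splits into 2 disjoint pieces (area 4, area 4).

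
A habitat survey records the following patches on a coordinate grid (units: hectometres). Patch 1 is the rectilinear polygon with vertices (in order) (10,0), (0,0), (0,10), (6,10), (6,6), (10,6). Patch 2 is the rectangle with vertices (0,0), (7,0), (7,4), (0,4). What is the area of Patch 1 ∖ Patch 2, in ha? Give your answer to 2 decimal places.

|Patch 1| = 84, |Patch 1∩Patch 2| = 28.
|Patch 1 ∖ Patch 2| = |Patch 1| − |Patch 1∩Patch 2| = 84 − 28 = 56.00.

56.00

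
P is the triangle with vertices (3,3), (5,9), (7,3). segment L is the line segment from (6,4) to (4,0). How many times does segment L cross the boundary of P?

The segment meets the boundary at (5.5,3).

1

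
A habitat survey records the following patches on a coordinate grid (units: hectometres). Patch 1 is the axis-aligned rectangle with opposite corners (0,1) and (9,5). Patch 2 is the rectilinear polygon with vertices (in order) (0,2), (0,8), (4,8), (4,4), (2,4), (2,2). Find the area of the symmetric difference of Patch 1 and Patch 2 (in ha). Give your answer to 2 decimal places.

|Patch 1| = 36, |Patch 2| = 20, |Patch 1∩Patch 2| = 8.
|Patch 1 △ Patch 2| = |Patch 1| + |Patch 2| − 2·|Patch 1∩Patch 2| = 36 + 20 − 16 = 40.00.

40.00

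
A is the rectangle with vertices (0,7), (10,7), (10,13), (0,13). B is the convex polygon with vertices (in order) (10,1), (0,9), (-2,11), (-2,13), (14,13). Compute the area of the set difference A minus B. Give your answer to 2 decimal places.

2.50

|A| = 60, |A∩B| = 57.5.
|A ∖ B| = |A| − |A∩B| = 60 − 57.5 = 2.50.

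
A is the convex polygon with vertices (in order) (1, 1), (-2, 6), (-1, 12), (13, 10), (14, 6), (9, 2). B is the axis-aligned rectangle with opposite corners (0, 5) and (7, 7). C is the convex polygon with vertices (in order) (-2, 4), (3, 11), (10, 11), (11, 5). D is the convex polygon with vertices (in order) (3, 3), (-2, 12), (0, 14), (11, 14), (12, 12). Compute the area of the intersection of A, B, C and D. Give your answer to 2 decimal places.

The intersection is the polygon with vertices (7,7), (5,5), (1.889,5), (0.778,7).
By the shoelace formula its area is 9.33.

9.33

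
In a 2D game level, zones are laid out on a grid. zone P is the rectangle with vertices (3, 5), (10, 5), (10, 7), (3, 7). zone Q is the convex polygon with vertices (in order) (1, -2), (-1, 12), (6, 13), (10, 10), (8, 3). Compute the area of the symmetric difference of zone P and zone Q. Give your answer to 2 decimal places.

97.57

|zone P| = 14, |zone Q| = 107, |zone P∩zone Q| = 11.7143.
|zone P △ zone Q| = |zone P| + |zone Q| − 2·|zone P∩zone Q| = 14 + 107 − 23.4286 = 97.57.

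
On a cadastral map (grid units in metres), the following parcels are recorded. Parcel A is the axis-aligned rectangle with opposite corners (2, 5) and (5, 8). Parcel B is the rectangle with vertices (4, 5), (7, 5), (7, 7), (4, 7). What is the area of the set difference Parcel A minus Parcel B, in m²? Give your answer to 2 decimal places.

|Parcel A∩Parcel B|: x∈[4,5], y∈[5,7] → 1·2 = 2.
|Parcel A| = 9.
|Parcel A ∖ Parcel B| = |Parcel A| − |Parcel A∩Parcel B| = 9 − 2 = 7.00.

7.00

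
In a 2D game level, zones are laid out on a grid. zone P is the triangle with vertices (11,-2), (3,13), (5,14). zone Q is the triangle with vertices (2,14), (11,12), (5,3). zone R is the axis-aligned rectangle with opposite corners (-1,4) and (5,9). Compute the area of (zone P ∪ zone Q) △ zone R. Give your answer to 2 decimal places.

72.87

|zone P ∪ zone Q| = 52.4156.
|(zone P ∪ zone Q) ∩ zone R| = 4.7727.
|(zone P ∪ zone Q) △ zone R| = 52.4156 + 30 − 9.5455 = 72.87.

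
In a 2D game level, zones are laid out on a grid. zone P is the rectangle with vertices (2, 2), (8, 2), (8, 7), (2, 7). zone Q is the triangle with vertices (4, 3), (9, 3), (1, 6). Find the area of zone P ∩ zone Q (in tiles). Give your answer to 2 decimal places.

7.00

The intersection is the polygon with vertices (8,3), (4,3), (2,5), (2,5.625), (8,3.375).
By the shoelace formula its area is 7.00.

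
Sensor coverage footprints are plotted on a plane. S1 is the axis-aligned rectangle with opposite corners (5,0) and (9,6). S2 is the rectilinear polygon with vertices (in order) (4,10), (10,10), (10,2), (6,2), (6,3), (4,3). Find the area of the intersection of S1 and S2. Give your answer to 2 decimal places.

The intersection is the polygon with vertices (5,6), (9,6), (9,2), (6,2), (6,3), (5,3).
By the shoelace formula its area is 15.00.

15.00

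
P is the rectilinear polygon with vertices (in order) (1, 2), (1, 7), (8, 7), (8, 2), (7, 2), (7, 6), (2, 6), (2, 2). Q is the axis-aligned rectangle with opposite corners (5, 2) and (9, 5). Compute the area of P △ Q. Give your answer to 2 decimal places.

21.00

|P| = 15, |Q| = 12, |P∩Q| = 3.
|P △ Q| = |P| + |Q| − 2·|P∩Q| = 15 + 12 − 6 = 21.00.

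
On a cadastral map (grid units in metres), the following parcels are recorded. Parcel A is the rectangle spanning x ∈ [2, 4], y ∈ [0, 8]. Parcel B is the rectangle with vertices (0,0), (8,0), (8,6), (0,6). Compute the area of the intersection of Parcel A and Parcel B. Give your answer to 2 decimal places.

|Parcel A∩Parcel B|: x∈[2,4], y∈[0,6] → 2·6 = 12.

12.00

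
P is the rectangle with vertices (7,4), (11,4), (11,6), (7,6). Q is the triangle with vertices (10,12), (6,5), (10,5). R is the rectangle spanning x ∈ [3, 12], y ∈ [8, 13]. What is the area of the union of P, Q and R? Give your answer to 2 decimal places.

59.43

By inclusion–exclusion:
Individual areas: |P| = 8, |Q| = 14, |R| = 45.
|P∩Q| = 3.
|P∩R| = 0 (no overlap).
|Q∩R| = 4.5714.
|P∩Q∩R| = 0.
|P ∪ Q ∪ R| = 67 − 7.5714 + 0 = 59.43.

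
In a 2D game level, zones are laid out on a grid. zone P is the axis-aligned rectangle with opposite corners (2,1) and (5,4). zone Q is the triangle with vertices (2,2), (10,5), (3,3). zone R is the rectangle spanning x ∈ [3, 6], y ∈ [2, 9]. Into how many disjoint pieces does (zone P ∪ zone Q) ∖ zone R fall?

(zone P ∪ zone Q) ∖ zone R splits into 2 disjoint pieces (area 5, area 0.7143).

2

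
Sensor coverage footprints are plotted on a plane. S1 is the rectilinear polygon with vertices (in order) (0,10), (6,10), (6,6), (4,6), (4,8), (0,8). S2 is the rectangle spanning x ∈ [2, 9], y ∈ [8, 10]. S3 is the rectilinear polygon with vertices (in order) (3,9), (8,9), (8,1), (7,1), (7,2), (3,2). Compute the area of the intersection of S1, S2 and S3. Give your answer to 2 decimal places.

The intersection is the polygon with vertices (6,8), (4,8), (3,8), (3,9), (6,9).
By the shoelace formula its area is 3.00.

3.00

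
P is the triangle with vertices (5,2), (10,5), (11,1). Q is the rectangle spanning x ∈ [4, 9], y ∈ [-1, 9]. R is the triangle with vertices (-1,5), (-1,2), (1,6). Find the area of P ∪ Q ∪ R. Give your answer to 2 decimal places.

58.37

By inclusion–exclusion:
Individual areas: |P| = 11.5, |Q| = 50, |R| = 3.
|P∩Q| = 6.1333.
|P∩R| = 0.
|Q∩R| = 0.
|P∩Q∩R| = 0.
|P ∪ Q ∪ R| = 64.5 − 6.1333 + 0 = 58.37.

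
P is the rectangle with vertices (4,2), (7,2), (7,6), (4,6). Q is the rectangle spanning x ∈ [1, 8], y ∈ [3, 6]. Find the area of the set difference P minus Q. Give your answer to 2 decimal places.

3.00

|P∩Q|: x∈[4,7], y∈[3,6] → 3·3 = 9.
|P| = 12.
|P ∖ Q| = |P| − |P∩Q| = 12 − 9 = 3.00.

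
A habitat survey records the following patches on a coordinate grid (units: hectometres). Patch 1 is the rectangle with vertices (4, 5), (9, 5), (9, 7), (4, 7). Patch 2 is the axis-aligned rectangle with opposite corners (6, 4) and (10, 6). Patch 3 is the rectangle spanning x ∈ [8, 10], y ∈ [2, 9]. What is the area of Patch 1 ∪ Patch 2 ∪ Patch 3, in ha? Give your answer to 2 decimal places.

By inclusion–exclusion:
Individual areas: |Patch 1| = 10, |Patch 2| = 8, |Patch 3| = 14.
|Patch 1∩Patch 2|: x∈[6,9], y∈[5,6] → 3·1 = 3.
|Patch 1∩Patch 3|: x∈[8,9], y∈[5,7] → 1·2 = 2.
|Patch 2∩Patch 3|: x∈[8,10], y∈[4,6] → 2·2 = 4.
|Patch 1∩Patch 2∩Patch 3| = 1.
|Patch 1 ∪ Patch 2 ∪ Patch 3| = 32 − 9 + 1 = 24.00.

24.00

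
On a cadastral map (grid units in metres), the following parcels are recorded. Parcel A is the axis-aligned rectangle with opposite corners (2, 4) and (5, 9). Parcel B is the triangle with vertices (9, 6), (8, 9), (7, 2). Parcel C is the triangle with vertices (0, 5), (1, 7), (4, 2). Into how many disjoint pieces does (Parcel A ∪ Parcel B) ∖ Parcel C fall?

2

(Parcel A ∪ Parcel B) ∖ Parcel C splits into 2 disjoint pieces (area 14.4667, area 5).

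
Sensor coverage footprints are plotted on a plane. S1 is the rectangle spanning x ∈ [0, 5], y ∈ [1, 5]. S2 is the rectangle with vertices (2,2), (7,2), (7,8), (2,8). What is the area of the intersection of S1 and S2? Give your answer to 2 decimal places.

|S1∩S2|: x∈[2,5], y∈[2,5] → 3·3 = 9.

9.00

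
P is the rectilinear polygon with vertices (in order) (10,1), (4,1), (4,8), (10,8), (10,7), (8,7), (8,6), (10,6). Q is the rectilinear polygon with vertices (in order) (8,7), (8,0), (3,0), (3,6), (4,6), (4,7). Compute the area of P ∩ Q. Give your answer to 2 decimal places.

The intersection is the polygon with vertices (4,1), (4,6), (4,7), (8,7), (8,6), (8,1).
By the shoelace formula its area is 24.00.

24.00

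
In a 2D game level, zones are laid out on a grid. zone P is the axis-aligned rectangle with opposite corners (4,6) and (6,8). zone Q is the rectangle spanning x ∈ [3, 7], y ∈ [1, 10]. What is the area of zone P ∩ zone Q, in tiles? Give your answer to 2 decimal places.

4.00

|zone P∩zone Q|: x∈[4,6], y∈[6,8] → 2·2 = 4.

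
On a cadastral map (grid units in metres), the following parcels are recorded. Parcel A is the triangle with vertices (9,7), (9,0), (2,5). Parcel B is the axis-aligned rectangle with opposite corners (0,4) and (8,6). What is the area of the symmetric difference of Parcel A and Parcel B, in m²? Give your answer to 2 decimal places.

21.40

|Parcel A| = 24.5, |Parcel B| = 16, |Parcel A∩Parcel B| = 9.55.
|Parcel A △ Parcel B| = |Parcel A| + |Parcel B| − 2·|Parcel A∩Parcel B| = 24.5 + 16 − 19.1 = 21.40.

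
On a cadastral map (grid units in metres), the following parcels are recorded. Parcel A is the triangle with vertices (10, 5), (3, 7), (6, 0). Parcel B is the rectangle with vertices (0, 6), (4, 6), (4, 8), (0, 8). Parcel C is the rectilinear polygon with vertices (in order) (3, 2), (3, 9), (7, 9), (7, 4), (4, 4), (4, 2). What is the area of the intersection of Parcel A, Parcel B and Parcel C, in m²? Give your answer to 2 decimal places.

0.64

The intersection is the polygon with vertices (4,6.714), (4,6), (3.429,6), (3,7).
By the shoelace formula its area is 0.64.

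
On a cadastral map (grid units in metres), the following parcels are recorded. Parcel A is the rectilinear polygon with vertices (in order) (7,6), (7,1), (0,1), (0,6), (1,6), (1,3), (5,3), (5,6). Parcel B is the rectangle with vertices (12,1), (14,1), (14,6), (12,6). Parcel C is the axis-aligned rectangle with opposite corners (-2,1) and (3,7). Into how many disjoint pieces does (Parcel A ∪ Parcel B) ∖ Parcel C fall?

(Parcel A ∪ Parcel B) ∖ Parcel C splits into 2 disjoint pieces (area 14, area 10).

2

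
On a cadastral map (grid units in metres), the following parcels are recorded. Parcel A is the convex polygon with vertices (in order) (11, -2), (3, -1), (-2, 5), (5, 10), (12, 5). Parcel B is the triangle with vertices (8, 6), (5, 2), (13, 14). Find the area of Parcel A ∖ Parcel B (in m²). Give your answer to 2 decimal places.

104.42

|Parcel A| = 105.5, |Parcel A∩Parcel B| = 1.0793.
|Parcel A ∖ Parcel B| = |Parcel A| − |Parcel A∩Parcel B| = 105.5 − 1.0793 = 104.42.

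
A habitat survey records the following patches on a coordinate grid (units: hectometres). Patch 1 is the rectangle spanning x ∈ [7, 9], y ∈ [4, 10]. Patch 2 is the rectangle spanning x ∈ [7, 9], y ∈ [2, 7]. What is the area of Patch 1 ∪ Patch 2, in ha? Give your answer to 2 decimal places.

16.00

By inclusion–exclusion:
Individual areas: |Patch 1| = 12, |Patch 2| = 10.
|Patch 1∩Patch 2|: x∈[7,9], y∈[4,7] → 2·3 = 6.
|Patch 1 ∪ Patch 2| = 22 − 6 = 16.00.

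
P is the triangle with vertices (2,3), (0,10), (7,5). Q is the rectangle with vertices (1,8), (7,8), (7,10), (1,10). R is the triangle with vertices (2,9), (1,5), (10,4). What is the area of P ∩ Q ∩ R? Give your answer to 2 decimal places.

0.33

The intersection is the polygon with vertices (1.75,8), (1.909,8.636), (2.8,8).
By the shoelace formula its area is 0.33.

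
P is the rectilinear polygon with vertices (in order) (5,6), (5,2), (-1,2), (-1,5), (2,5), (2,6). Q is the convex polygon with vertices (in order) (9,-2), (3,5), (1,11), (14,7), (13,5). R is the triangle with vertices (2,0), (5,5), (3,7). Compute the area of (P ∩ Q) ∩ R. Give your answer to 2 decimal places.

The region (P ∩ Q) ∩ R is the polygon with vertices (3,5), (2.8,5.6), (2.857,6), (4,6), (5,5), (4.176,3.627).
By the shoelace formula its area is 3.00.

3.00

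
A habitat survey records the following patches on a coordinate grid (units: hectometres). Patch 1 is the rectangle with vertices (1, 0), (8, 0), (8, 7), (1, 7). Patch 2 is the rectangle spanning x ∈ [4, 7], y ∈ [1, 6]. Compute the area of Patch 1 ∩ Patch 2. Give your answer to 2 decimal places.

15.00

|Patch 1∩Patch 2|: x∈[4,7], y∈[1,6] → 3·5 = 15.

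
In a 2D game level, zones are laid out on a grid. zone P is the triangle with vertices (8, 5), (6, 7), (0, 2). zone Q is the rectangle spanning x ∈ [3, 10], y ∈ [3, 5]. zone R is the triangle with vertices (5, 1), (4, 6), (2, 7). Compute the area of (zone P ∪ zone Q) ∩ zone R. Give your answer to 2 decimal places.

1.93

The region (zone P ∪ zone Q) ∩ zone R is the polygon with vertices (4,3), (3,5), (3.6,5), (4.114,5.429), (4.6,3).
By the shoelace formula its area is 1.93.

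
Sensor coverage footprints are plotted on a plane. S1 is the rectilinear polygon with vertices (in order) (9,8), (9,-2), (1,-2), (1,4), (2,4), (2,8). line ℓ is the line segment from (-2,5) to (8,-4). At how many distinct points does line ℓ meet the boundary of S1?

The segment meets the boundary at (5.778,-2), (1,2.3).

2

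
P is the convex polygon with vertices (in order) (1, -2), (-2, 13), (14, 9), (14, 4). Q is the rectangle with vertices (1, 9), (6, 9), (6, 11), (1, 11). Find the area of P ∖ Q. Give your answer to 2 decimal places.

136.50

|P| = 146.5, |P∩Q| = 10.
|P ∖ Q| = |P| − |P∩Q| = 146.5 − 10 = 136.50.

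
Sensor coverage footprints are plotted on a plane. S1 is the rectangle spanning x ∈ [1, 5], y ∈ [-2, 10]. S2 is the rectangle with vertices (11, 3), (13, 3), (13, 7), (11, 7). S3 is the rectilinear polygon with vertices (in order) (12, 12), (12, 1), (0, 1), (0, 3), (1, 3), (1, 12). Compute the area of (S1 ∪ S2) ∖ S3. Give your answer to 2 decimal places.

16.00

|S1 ∪ S2| = 56.
|(S1 ∪ S2) ∩ S3| = 40.
|(S1 ∪ S2) ∖ S3| = 56 − 40 = 16.00.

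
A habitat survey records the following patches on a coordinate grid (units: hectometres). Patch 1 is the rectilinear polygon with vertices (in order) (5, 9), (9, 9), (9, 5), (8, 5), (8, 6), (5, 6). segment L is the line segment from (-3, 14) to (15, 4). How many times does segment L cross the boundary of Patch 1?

The segment meets the boundary at (9,7.333), (6,9).

2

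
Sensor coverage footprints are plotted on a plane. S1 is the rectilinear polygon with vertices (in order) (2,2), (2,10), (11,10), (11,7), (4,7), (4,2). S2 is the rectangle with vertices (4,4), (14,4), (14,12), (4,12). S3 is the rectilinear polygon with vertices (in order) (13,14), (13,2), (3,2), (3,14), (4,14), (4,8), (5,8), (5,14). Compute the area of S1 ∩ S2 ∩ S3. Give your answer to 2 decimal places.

19.00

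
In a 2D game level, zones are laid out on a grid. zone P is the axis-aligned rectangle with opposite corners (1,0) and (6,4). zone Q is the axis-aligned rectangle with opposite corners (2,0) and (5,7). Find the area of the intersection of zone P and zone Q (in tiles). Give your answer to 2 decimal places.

|zone P∩zone Q|: x∈[2,5], y∈[0,4] → 3·4 = 12.

12.00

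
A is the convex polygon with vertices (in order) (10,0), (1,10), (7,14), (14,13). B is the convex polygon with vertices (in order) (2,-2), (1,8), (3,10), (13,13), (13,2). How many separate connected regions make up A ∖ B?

A ∖ B splits into 2 disjoint pieces (area 0.4234, area 21.1776).

2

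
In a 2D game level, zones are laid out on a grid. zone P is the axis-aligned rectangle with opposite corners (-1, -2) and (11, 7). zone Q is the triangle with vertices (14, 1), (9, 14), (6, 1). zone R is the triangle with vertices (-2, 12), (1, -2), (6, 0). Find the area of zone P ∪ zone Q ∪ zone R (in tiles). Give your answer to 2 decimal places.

139.81

By inclusion–exclusion:
Individual areas: |zone P| = 108, |zone Q| = 52, |zone R| = 38.
|zone P∩zone Q| = 25.8462.
|zone P∩zone R| = 32.3452.
|zone Q∩zone R| = 0.
|zone P∩zone Q∩zone R| = 0.
|zone P ∪ zone Q ∪ zone R| = 198 − 58.1914 + 0 = 139.81.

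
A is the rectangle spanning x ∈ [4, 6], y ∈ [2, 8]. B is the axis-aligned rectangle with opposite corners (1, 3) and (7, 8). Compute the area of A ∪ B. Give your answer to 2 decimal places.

32.00

By inclusion–exclusion:
Individual areas: |A| = 12, |B| = 30.
|A∩B|: x∈[4,6], y∈[3,8] → 2·5 = 10.
|A ∪ B| = 42 − 10 = 32.00.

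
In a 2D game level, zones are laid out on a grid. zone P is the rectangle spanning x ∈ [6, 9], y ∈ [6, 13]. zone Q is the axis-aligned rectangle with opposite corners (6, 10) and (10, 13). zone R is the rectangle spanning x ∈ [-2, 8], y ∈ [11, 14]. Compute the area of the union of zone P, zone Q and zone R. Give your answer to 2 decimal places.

By inclusion–exclusion:
Individual areas: |zone P| = 21, |zone Q| = 12, |zone R| = 30.
|zone P∩zone Q|: x∈[6,9], y∈[10,13] → 3·3 = 9.
|zone P∩zone R|: x∈[6,8], y∈[11,13] → 2·2 = 4.
|zone Q∩zone R|: x∈[6,8], y∈[11,13] → 2·2 = 4.
|zone P∩zone Q∩zone R| = 4.
|zone P ∪ zone Q ∪ zone R| = 63 − 17 + 4 = 50.00.

50.00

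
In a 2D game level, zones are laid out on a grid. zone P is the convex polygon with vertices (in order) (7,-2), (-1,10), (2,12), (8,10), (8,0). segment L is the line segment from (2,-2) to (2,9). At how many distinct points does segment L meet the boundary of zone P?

1

The segment meets the boundary at (2,5.5).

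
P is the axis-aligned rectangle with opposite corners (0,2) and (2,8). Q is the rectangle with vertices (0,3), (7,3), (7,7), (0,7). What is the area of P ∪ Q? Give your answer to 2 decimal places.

By inclusion–exclusion:
Individual areas: |P| = 12, |Q| = 28.
|P∩Q|: x∈[0,2], y∈[3,7] → 2·4 = 8.
|P ∪ Q| = 40 − 8 = 32.00.

32.00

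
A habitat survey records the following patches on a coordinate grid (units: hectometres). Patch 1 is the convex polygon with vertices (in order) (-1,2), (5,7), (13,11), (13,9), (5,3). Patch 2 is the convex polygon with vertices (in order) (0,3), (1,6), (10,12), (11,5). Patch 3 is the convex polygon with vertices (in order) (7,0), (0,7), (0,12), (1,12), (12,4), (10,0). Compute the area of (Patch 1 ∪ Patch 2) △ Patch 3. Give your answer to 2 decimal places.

|Patch 1 ∪ Patch 2| = 61.1588.
|(Patch 1 ∪ Patch 2) ∩ Patch 3| = 28.3357.
|(Patch 1 ∪ Patch 2) △ Patch 3| = 61.1588 + 71.5 − 56.6713 = 75.99.

75.99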